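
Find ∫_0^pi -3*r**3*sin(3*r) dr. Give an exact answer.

Integrate by parts 3 times (u = r^3, dv = -3*sin(3*r) dr).
An antiderivative is F(r) = r**3*cos(3*r) - r**2*sin(3*r) - 2*r*cos(3*r)/3 + 2*sin(3*r)/9.
Then F(pi) - F(0) = (pi*(2/3 - pi**2)) - (0) = pi*(2/3 - pi**2).

pi*(2/3 - pi**2)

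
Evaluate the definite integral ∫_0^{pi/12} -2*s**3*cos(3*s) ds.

Integrate by parts 3 times (u = s^3, dv = -2*cos(3*s) ds).
An antiderivative is F(s) = -2*s**3*sin(3*s)/3 - 2*s**2*cos(3*s)/3 + 4*s*sin(3*s)/9 + 4*cos(3*s)/27.
Then F(pi/12) - F(0) = (sqrt(2)*(-12*pi**2 - pi**3 + 96*pi + 384)/5184) - (4/27) = -4/27 - sqrt(2)*pi**2/432 - sqrt(2)*pi**3/5184 + sqrt(2)*pi/54 + 2*sqrt(2)/27.

-4/27 - sqrt(2)*pi**2/432 - sqrt(2)*pi**3/5184 + sqrt(2)*pi/54 + 2*sqrt(2)/27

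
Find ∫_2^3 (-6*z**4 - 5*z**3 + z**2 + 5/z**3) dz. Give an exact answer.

-117997/360

By the power rule, an antiderivative is F(z) = -6*z**5/5 - 5*z**4/4 + z**3/3 - 5/(2*z**2).
Then F(3) - F(2) = (-69143/180) - (-6763/120) = -117997/360.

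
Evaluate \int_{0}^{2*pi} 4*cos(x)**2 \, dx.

Use the identity cos^2(x) = (1 + cos(2*x))/2.
An antiderivative is F(x) = 2*x + sin(2*x).
Then F(2*pi) - F(0) = (4*pi) - (0) = 4*pi.

4*pi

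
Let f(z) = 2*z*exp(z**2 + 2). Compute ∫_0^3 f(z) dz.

Let u = z**2 + 2, so du = 2*z dz. When z = 0, u = 2; when z = 3, u = 11.
The integral becomes ∫ exp(u) du from 2 to 11, with antiderivative exp(u).
Back in z: F(z) = exp(z**2 + 2).
Then F(3) - F(0) = (exp(11)) - (exp(2)) = -exp(2) + exp(11).

-exp(2) + exp(11)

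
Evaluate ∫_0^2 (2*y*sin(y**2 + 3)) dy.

Let u = y**2 + 3, so du = 2*y dy. When y = 0, u = 3; when y = 2, u = 7.
The integral becomes ∫ sin(u) du from 3 to 7, with antiderivative -cos(u).
Back in y: F(y) = -cos(y**2 + 3).
Then F(2) - F(0) = (-cos(7)) - (-cos(3)) = cos(3) - cos(7).

cos(3) - cos(7)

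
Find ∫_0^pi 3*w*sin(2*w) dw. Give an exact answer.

Integrate by parts once (u = w, dv = 3*sin(2*w) dw).
An antiderivative is F(w) = -3*w*cos(2*w)/2 + 3*sin(2*w)/4.
Then F(pi) - F(0) = (-3*pi/2) - (0) = -3*pi/2.

-3*pi/2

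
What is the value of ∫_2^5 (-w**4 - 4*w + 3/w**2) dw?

By the power rule, an antiderivative is F(w) = -w**5/5 - 2*w**2 - 3/w.
Then F(5) - F(2) = (-3378/5) - (-159/10) = -6597/10.

-6597/10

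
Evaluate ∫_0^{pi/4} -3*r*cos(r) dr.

Integrate by parts once (u = r, dv = -3*cos(r) dr).
An antiderivative is F(r) = -3*r*sin(r) - 3*cos(r).
Then F(pi/4) - F(0) = (3*sqrt(2)*(-4 - pi)/8) - (-3) = -3*sqrt(2)/2 - 3*sqrt(2)*pi/8 + 3.

-3*sqrt(2)/2 - 3*sqrt(2)*pi/8 + 3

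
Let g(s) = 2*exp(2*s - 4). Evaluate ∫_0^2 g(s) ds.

1 - exp(-4)

Let u = 2*s - 4, so du = 2 ds. When s = 0, u = -4; when s = 2, u = 0.
The integral becomes ∫ exp(u) du from -4 to 0, with antiderivative exp(u).
Back in s: F(s) = exp(2*s - 4).
Then F(2) - F(0) = (1) - (exp(-4)) = 1 - exp(-4).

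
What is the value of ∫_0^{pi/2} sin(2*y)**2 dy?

pi/4

Use the identity sin^2(2*y) = (1 - cos(4*y))/2.
An antiderivative is F(y) = y/2 - sin(4*y)/8.
Then F(pi/2) - F(0) = (pi/4) - (0) = pi/4.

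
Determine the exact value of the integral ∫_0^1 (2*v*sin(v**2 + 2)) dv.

Let u = v**2 + 2, so du = 2*v dv. When v = 0, u = 2; when v = 1, u = 3.
The integral becomes ∫ sin(u) du from 2 to 3, with antiderivative -cos(u).
Back in v: F(v) = -cos(v**2 + 2).
Then F(1) - F(0) = (-cos(3)) - (-cos(2)) = cos(2) - cos(3).

cos(2) - cos(3)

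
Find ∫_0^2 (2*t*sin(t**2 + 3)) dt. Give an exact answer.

cos(3) - cos(7)

Let u = t**2 + 3, so du = 2*t dt. When t = 0, u = 3; when t = 2, u = 7.
The integral becomes ∫ sin(u) du from 3 to 7, with antiderivative -cos(u).
Back in t: F(t) = -cos(t**2 + 3).
Then F(2) - F(0) = (-cos(7)) - (-cos(3)) = cos(3) - cos(7).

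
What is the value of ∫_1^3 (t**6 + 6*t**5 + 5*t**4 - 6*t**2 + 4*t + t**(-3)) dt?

78544/63

By the power rule, an antiderivative is F(t) = t**7/7 + t**6 + t**5 - 2*t**3 + 2*t**2 - 1/(2*t**2).
Then F(3) - F(1) = (157295/126) - (23/14) = 78544/63.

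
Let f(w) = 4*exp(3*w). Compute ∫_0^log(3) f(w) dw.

Let u = exp(w), so du = exp(w) dw. When w = 0, u = 1; when w = log(3), u = 3.
The integral becomes 4·∫ u**2 du from 1 to 3, with antiderivative 4*u**3/3.
Back in w: F(w) = 4*exp(3*w)/3.
Then F(log(3)) - F(0) = (36) - (4/3) = 104/3.

104/3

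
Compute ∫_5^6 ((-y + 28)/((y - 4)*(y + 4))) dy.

-4*log(5) - log(2) + 8*log(3)

Factor the denominator: y**2 - 16 = (y + 4)(y - 4).
Partial fractions: (-y + 28)/((y - 4)*(y + 4)) = -4/(y + 4) + 3/(y - 4).
An antiderivative is F(y) = 3*log(y - 4) - 4*log(y + 4).
Then F(6) - F(5) = (-4*log(5) - log(2)) - (-8*log(3)) = -4*log(5) - log(2) + 8*log(3).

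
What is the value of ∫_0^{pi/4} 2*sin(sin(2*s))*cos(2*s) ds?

Let u = sin(2*s), so du = 2*cos(2*s) ds. When s = 0, u = 0; when s = pi/4, u = 1.
The integral becomes ∫ sin(u) du from 0 to 1, with antiderivative -cos(u).
Back in s: F(s) = -cos(sin(2*s)).
Then F(pi/4) - F(0) = (-cos(1)) - (-1) = 1 - cos(1).

1 - cos(1)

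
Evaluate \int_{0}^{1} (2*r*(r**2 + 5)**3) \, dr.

Let u = r**2 + 5, so du = 2*r dr. When r = 0, u = 5; when r = 1, u = 6.
The integral becomes ∫ u**3 du from 5 to 6, with antiderivative u**4/4.
Back in r: F(r) = (r**2 + 5)**4/4.
Then F(1) - F(0) = (324) - (625/4) = 671/4.

671/4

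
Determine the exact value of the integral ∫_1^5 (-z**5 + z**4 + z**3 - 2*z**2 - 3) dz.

By the power rule, an antiderivative is F(z) = -z**6/6 + z**5/5 + z**4/4 - 2*z**3/3 - 3*z.
Then F(5) - F(1) = (-7685/4) - (-203/60) = -28768/15.

-28768/15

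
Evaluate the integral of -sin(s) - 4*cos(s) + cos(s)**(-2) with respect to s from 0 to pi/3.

-sqrt(3) - 1/2

An antiderivative is F(s) = -4*sin(s) + cos(s) + tan(s).
Then F(pi/3) - F(0) = (1/2 - sqrt(3)) - (1) = -sqrt(3) - 1/2.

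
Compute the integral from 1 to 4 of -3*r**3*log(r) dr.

Integrate by parts once (u = ln r, dv = -3*r**3 dr).
An antiderivative is F(r) = -3*r**4*(4*log(r) - 1)/16.
Then F(4) - F(1) = (48 - 384*log(2)) - (3/16) = 765/16 - 384*log(2).

765/16 - 384*log(2)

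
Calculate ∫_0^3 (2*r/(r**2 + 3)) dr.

log(4)

Let u = r**2 + 3, so du = 2*r dr. When r = 0, u = 3; when r = 3, u = 12.
The integral becomes ∫ 1/u du from 3 to 12, with antiderivative log(u).
Back in r: F(r) = log(r**2 + 3).
Then F(3) - F(0) = (log(12)) - (log(3)) = log(4).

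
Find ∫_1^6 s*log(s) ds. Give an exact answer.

Integrate by parts once (u = ln s, dv = s ds).
An antiderivative is F(s) = s**2*(2*log(s) - 1)/4.
Then F(6) - F(1) = (-9 + 18*log(2) + 18*log(3)) - (-1/4) = -35/4 + 18*log(2) + 18*log(3).

-35/4 + 18*log(2) + 18*log(3)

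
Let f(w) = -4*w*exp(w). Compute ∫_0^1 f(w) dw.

Integrate by parts once (u = w, dv = -4*exp(w) dw).
An antiderivative is F(w) = (-4*w + 4)*exp(w).
Then F(1) - F(0) = (0) - (4) = -4.

-4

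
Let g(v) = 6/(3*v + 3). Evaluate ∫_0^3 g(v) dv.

Let u = 3*v + 3, so du = 3 dv. When v = 0, u = 3; when v = 3, u = 12.
The integral becomes 2·∫ 1/u du from 3 to 12, with antiderivative 2*log(u).
Back in v: F(v) = 2*log(3*v + 3).
Then F(3) - F(0) = (2*log(3) + 4*log(2)) - (log(9)) = log(16).

log(16)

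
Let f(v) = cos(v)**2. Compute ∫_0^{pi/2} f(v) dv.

Use the identity cos^2(v) = (1 + cos(2*v))/2.
An antiderivative is F(v) = v/2 + sin(2*v)/4.
Then F(pi/2) - F(0) = (pi/4) - (0) = pi/4.

pi/4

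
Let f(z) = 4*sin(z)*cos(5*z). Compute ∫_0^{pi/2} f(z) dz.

2/3

Use the identity sin(z)cos(5*z) = [sin(6*z) + sin(-4*z)]/2.
An antiderivative is F(z) = cos(4*z)/2 - cos(6*z)/3.
Then F(pi/2) - F(0) = (5/6) - (1/6) = 2/3.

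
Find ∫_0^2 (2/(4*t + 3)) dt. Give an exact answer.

An antiderivative is F(t) = log(4*t + 3)/2.
Then F(2) - F(0) = (log(11)/2) - (log(3)/2) = -log(3)/2 + log(11)/2.

-log(3)/2 + log(11)/2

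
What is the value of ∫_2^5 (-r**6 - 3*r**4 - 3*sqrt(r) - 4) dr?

By the power rule, an antiderivative is F(r) = -r**7/7 - 3*r**5/5 - 2*r**(3/2) - 4*r.
Then F(5) - F(2) = (-91390/7 - 10*sqrt(5)) - (-1592/35 - 4*sqrt(2)) = -455358/35 - 10*sqrt(5) + 4*sqrt(2).

-455358/35 - 10*sqrt(5) + 4*sqrt(2)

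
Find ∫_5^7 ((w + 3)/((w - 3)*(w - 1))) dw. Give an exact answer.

Factor the denominator: w**2 - 4*w + 3 = (w - 1)(w - 3).
Partial fractions: (w + 3)/((w - 3)*(w - 1)) = -2/(w - 1) + 3/(w - 3).
An antiderivative is F(w) = 3*log(w - 3) - 2*log(w - 1).
Then F(7) - F(5) = (log(16/9)) - (-log(2)) = log(32/9).

log(32/9)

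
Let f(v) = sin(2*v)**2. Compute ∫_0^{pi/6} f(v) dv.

Use the identity sin^2(2*v) = (1 - cos(4*v))/2.
An antiderivative is F(v) = v/2 - sin(4*v)/8.
Then F(pi/6) - F(0) = (-sqrt(3)/16 + pi/12) - (0) = -sqrt(3)/16 + pi/12.

-sqrt(3)/16 + pi/12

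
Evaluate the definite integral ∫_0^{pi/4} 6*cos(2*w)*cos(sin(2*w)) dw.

3*sin(1)

Let u = sin(2*w), so du = 2*cos(2*w) dw. When w = 0, u = 0; when w = pi/4, u = 1.
The integral becomes 3·∫ cos(u) du from 0 to 1, with antiderivative 3*sin(u).
Back in w: F(w) = 3*sin(sin(2*w)).
Then F(pi/4) - F(0) = (3*sin(1)) - (0) = 3*sin(1).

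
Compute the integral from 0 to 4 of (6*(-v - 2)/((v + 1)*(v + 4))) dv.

-2*log(5) - 4*log(2)

Factor the denominator: v**2 + 5*v + 4 = (v + 4)(v + 1).
Partial fractions: 6*(-v - 2)/((v + 1)*(v + 4)) = -4/(v + 4) - 2/(v + 1).
An antiderivative is F(v) = -2*log(v + 1) - 4*log(v + 4).
Then F(4) - F(0) = (-12*log(2) - 2*log(5)) - (-8*log(2)) = -2*log(5) - 4*log(2).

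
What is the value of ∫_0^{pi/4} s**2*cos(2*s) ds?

Integrate by parts twice (u = s^2, dv = cos(2*s) ds).
An antiderivative is F(s) = s**2*sin(2*s)/2 + s*cos(2*s)/2 - sin(2*s)/4.
Then F(pi/4) - F(0) = (-1/4 + pi**2/32) - (0) = -1/4 + pi**2/32.

-1/4 + pi**2/32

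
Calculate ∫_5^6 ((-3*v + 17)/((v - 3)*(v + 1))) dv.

Factor the denominator: v**2 - 2*v - 3 = (v + 1)(v - 3).
Partial fractions: (-3*v + 17)/((v - 3)*(v + 1)) = -5/(v + 1) + 2/(v - 3).
An antiderivative is F(v) = 2*log(v - 3) - 5*log(v + 1).
Then F(6) - F(5) = (-5*log(7) + 2*log(3)) - (-5*log(3) - 3*log(2)) = -5*log(7) + 3*log(2) + 7*log(3).

-5*log(7) + 3*log(2) + 7*log(3)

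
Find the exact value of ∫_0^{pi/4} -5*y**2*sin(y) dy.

Integrate by parts twice (u = y^2, dv = -5*sin(y) dy).
An antiderivative is F(y) = 5*y**2*cos(y) - 10*y*sin(y) - 10*cos(y).
Then F(pi/4) - F(0) = (5*sqrt(2)*(-32 - 8*pi + pi**2)/32) - (-10) = -5*sqrt(2) - 5*sqrt(2)*pi/4 + 5*sqrt(2)*pi**2/32 + 10.

-5*sqrt(2) - 5*sqrt(2)*pi/4 + 5*sqrt(2)*pi**2/32 + 10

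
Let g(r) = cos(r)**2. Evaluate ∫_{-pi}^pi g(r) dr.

pi

Use the identity cos^2(r) = (1 + cos(2*r))/2.
An antiderivative is F(r) = r/2 + sin(2*r)/4.
Then F(pi) - F(-pi) = (pi/2) - (-pi/2) = pi.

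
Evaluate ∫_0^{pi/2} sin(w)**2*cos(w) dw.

1/3

Let u = sin(w), so du = cos(w) dw. When w = 0, u = 0; when w = pi/2, u = 1.
The integral becomes ∫ u**2 du from 0 to 1, with antiderivative u**3/3.
Back in w: F(w) = sin(w)**3/3.
Then F(pi/2) - F(0) = (1/3) - (0) = 1/3.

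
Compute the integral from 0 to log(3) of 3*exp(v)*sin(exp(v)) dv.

Let u = exp(v), so du = exp(v) dv. When v = 0, u = 1; when v = log(3), u = 3.
The integral becomes 3·∫ sin(u) du from 1 to 3, with antiderivative -3*cos(u).
Back in v: F(v) = -3*cos(exp(v)).
Then F(log(3)) - F(0) = (-3*cos(3)) - (-3*cos(1)) = 3*cos(1) - 3*cos(3).

3*cos(1) - 3*cos(3)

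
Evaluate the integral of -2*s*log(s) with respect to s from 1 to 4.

Integrate by parts once (u = ln s, dv = -2*s ds).
An antiderivative is F(s) = -s**2*(2*log(s) - 1)/2.
Then F(4) - F(1) = (8 - 32*log(2)) - (1/2) = 15/2 - 32*log(2).

15/2 - 32*log(2)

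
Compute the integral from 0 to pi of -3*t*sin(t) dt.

-3*pi

Integrate by parts once (u = t, dv = -3*sin(t) dt).
An antiderivative is F(t) = 3*t*cos(t) - 3*sin(t).
Then F(pi) - F(0) = (-3*pi) - (0) = -3*pi.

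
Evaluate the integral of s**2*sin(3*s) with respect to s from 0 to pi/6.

Integrate by parts twice (u = s^2, dv = sin(3*s) ds).
An antiderivative is F(s) = -s**2*cos(3*s)/3 + 2*s*sin(3*s)/9 + 2*cos(3*s)/27.
Then F(pi/6) - F(0) = (pi/27) - (2/27) = -2/27 + pi/27.

-2/27 + pi/27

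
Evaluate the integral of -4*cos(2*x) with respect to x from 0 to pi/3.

-sqrt(3)

An antiderivative is F(x) = -2*sin(2*x).
Then F(pi/3) - F(0) = (-sqrt(3)) - (0) = -sqrt(3).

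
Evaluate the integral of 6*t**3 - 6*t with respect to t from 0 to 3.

By the power rule, an antiderivative is F(t) = 3*t**4/2 - 3*t**2.
Then F(3) - F(0) = (189/2) - (0) = 189/2.

189/2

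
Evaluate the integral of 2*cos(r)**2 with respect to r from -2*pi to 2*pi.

Use the identity cos^2(r) = (1 + cos(2*r))/2.
An antiderivative is F(r) = r + sin(2*r)/2.
Then F(2*pi) - F(-2*pi) = (2*pi) - (-2*pi) = 4*pi.

4*pi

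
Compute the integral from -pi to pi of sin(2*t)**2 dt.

Use the identity sin^2(2*t) = (1 - cos(4*t))/2.
An antiderivative is F(t) = t/2 - sin(4*t)/8.
Then F(pi) - F(-pi) = (pi/2) - (-pi/2) = pi.

pi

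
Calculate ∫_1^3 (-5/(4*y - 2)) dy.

An antiderivative is F(y) = -5*log(4*y - 2)/4.
Then F(3) - F(1) = (-5*log(10)/4) - (-5*log(2)/4) = -5*log(5)/4.

-5*log(5)/4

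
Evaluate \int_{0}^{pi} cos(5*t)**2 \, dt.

Use the identity cos^2(5*t) = (1 + cos(10*t))/2.
An antiderivative is F(t) = t/2 + sin(10*t)/20.
Then F(pi) - F(0) = (pi/2) - (0) = pi/2.

pi/2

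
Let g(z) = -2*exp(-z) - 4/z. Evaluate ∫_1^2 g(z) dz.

-4*log(2) - 2*exp(-1) + 2*exp(-2)

An antiderivative is F(z) = -4*log(z) + 2*exp(-z).
Then F(2) - F(1) = (-4*log(2) + 2*exp(-2)) - (2*exp(-1)) = -4*log(2) - 2*exp(-1) + 2*exp(-2).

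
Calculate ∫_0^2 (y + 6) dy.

By the power rule, an antiderivative is F(y) = y**2/2 + 6*y.
Then F(2) - F(0) = (14) - (0) = 14.

14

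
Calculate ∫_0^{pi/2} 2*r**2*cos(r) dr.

-4 + pi**2/2

Integrate by parts twice (u = r^2, dv = 2*cos(r) dr).
An antiderivative is F(r) = 2*r**2*sin(r) + 4*r*cos(r) - 4*sin(r).
Then F(pi/2) - F(0) = (-4 + pi**2/2) - (0) = -4 + pi**2/2.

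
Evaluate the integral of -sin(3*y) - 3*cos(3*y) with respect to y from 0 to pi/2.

2/3

An antiderivative is F(y) = -sin(3*y) + cos(3*y)/3.
Then F(pi/2) - F(0) = (1) - (1/3) = 2/3.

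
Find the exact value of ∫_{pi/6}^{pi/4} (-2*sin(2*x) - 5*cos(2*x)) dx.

-3 + 5*sqrt(3)/4

An antiderivative is F(x) = -5*sin(2*x)/2 + cos(2*x).
Then F(pi/4) - F(pi/6) = (-5/2) - (1/2 - 5*sqrt(3)/4) = -3 + 5*sqrt(3)/4.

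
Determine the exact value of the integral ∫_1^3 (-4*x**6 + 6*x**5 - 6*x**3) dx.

By the power rule, an antiderivative is F(x) = -4*x**7/7 + x**6 - 3*x**4/2.
Then F(3) - F(1) = (-8991/14) - (-15/14) = -4488/7.

-4488/7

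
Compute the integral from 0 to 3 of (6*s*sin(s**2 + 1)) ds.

Let u = s**2 + 1, so du = 2*s ds. When s = 0, u = 1; when s = 3, u = 10.
The integral becomes 3·∫ sin(u) du from 1 to 10, with antiderivative -3*cos(u).
Back in s: F(s) = -3*cos(s**2 + 1).
Then F(3) - F(0) = (-3*cos(10)) - (-3*cos(1)) = 3*cos(1) - 3*cos(10).

3*cos(1) - 3*cos(10)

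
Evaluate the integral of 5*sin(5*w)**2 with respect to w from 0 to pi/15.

Use the identity sin^2(5*w) = (1 - cos(10*w))/2.
An antiderivative is F(w) = 5*w/2 - sin(10*w)/4.
Then F(pi/15) - F(0) = (-sqrt(3)/8 + pi/6) - (0) = -sqrt(3)/8 + pi/6.

-sqrt(3)/8 + pi/6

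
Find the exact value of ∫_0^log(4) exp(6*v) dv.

1365/2

Let u = exp(v), so du = exp(v) dv. When v = 0, u = 1; when v = log(4), u = 4.
The integral becomes ∫ u**5 du from 1 to 4, with antiderivative u**6/6.
Back in v: F(v) = exp(6*v)/6.
Then F(log(4)) - F(0) = (2048/3) - (1/6) = 1365/2.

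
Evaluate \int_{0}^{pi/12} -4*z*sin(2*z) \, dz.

Integrate by parts once (u = z, dv = -4*sin(2*z) dz).
An antiderivative is F(z) = 2*z*cos(2*z) - sin(2*z).
Then F(pi/12) - F(0) = (-1/2 + sqrt(3)*pi/12) - (0) = -1/2 + sqrt(3)*pi/12.

-1/2 + sqrt(3)*pi/12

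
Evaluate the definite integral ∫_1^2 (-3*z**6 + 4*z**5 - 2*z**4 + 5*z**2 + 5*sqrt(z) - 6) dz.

-2362/105 + 20*sqrt(2)/3

By the power rule, an antiderivative is F(z) = -3*z**7/7 + 2*z**6/3 - 2*z**5/5 + 10*z**(3/2)/3 + 5*z**3/3 - 6*z.
Then F(2) - F(1) = (-828/35 + 20*sqrt(2)/3) - (-122/105) = -2362/105 + 20*sqrt(2)/3.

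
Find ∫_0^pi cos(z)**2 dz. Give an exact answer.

Use the identity cos^2(z) = (1 + cos(2*z))/2.
An antiderivative is F(z) = z/2 + sin(2*z)/4.
Then F(pi) - F(0) = (pi/2) - (0) = pi/2.

pi/2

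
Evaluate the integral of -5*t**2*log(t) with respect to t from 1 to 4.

Integrate by parts once (u = ln t, dv = -5*t**2 dt).
An antiderivative is F(t) = -5*t**3*(3*log(t) - 1)/9.
Then F(4) - F(1) = (320/9 - 640*log(2)/3) - (5/9) = 35 - 640*log(2)/3.

35 - 640*log(2)/3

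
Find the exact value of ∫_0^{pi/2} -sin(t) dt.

An antiderivative is F(t) = cos(t).
Then F(pi/2) - F(0) = (0) - (1) = -1.

-1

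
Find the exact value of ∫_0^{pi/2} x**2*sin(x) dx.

-2 + pi

Integrate by parts twice (u = x^2, dv = sin(x) dx).
An antiderivative is F(x) = -x**2*cos(x) + 2*x*sin(x) + 2*cos(x).
Then F(pi/2) - F(0) = (pi) - (2) = -2 + pi.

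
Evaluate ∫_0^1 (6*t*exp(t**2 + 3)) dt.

Let u = t**2 + 3, so du = 2*t dt. When t = 0, u = 3; when t = 1, u = 4.
The integral becomes 3·∫ exp(u) du from 3 to 4, with antiderivative 3*exp(u).
Back in t: F(t) = 3*exp(t**2 + 3).
Then F(1) - F(0) = (3*exp(4)) - (3*exp(3)) = -3*(1 - exp(1))*exp(3).

-3*(1 - exp(1))*exp(3)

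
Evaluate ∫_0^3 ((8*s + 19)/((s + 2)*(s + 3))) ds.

Factor the denominator: s**2 + 5*s + 6 = (s + 3)(s + 2).
Partial fractions: (8*s + 19)/((s + 2)*(s + 3)) = 5/(s + 3) + 3/(s + 2).
An antiderivative is F(s) = 3*log(s + 2) + 5*log(s + 3).
Then F(3) - F(0) = (5*log(2) + 3*log(5) + 5*log(3)) - (3*log(2) + 5*log(3)) = 2*log(2) + 3*log(5).

2*log(2) + 3*log(5)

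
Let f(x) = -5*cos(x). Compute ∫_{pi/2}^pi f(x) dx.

5

An antiderivative is F(x) = -5*sin(x).
Then F(pi) - F(pi/2) = (0) - (-5) = 5.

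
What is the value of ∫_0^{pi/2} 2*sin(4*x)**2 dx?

Use the identity sin^2(4*x) = (1 - cos(8*x))/2.
An antiderivative is F(x) = x - sin(8*x)/8.
Then F(pi/2) - F(0) = (pi/2) - (0) = pi/2.

pi/2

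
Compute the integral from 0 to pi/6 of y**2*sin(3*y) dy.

Integrate by parts twice (u = y^2, dv = sin(3*y) dy).
An antiderivative is F(y) = -y**2*cos(3*y)/3 + 2*y*sin(3*y)/9 + 2*cos(3*y)/27.
Then F(pi/6) - F(0) = (pi/27) - (2/27) = -2/27 + pi/27.

-2/27 + pi/27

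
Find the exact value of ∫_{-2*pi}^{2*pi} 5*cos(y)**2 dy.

10*pi

Use the identity cos^2(y) = (1 + cos(2*y))/2.
An antiderivative is F(y) = 5*y/2 + 5*sin(2*y)/4.
Then F(2*pi) - F(-2*pi) = (5*pi) - (-5*pi) = 10*pi.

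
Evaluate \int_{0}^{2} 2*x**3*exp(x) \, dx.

Integrate by parts 3 times (u = x^3, dv = 2*exp(x) dx).
An antiderivative is F(x) = (2*x**3 - 6*x**2 + 12*x - 12)*exp(x).
Then F(2) - F(0) = (4*exp(2)) - (-12) = 12 + 4*exp(2).

12 + 4*exp(2)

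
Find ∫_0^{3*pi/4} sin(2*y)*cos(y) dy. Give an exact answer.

Use the identity sin(2*y)cos(y) = [sin(3*y) + sin(y)]/2.
An antiderivative is F(y) = -cos(y)/2 - cos(3*y)/6.
Then F(3*pi/4) - F(0) = (sqrt(2)/6) - (-2/3) = sqrt(2)/6 + 2/3.

sqrt(2)/6 + 2/3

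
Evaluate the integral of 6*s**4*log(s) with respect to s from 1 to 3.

-1452/25 + 1458*log(3)/5

Integrate by parts once (u = ln s, dv = 6*s**4 ds).
An antiderivative is F(s) = 6*s**5*(5*log(s) - 1)/25.
Then F(3) - F(1) = (-1458/25 + 1458*log(3)/5) - (-6/25) = -1452/25 + 1458*log(3)/5.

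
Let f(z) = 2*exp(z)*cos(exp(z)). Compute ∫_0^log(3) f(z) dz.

-2*sin(1) + 2*sin(3)

Let u = exp(z), so du = exp(z) dz. When z = 0, u = 1; when z = log(3), u = 3.
The integral becomes 2·∫ cos(u) du from 1 to 3, with antiderivative 2*sin(u).
Back in z: F(z) = 2*sin(exp(z)).
Then F(log(3)) - F(0) = (2*sin(3)) - (2*sin(1)) = -2*sin(1) + 2*sin(3).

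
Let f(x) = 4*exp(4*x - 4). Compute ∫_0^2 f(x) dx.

Let u = 4*x - 4, so du = 4 dx. When x = 0, u = -4; when x = 2, u = 4.
The integral becomes ∫ exp(u) du from -4 to 4, with antiderivative exp(u).
Back in x: F(x) = exp(4*x - 4).
Then F(2) - F(0) = (exp(4)) - (exp(-4)) = 2*sinh(4).

2*sinh(4)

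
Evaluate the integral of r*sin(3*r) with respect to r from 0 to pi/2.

-1/9

Integrate by parts once (u = r, dv = sin(3*r) dr).
An antiderivative is F(r) = -r*cos(3*r)/3 + sin(3*r)/9.
Then F(pi/2) - F(0) = (-1/9) - (0) = -1/9.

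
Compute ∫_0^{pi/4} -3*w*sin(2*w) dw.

-3/4

Integrate by parts once (u = w, dv = -3*sin(2*w) dw).
An antiderivative is F(w) = 3*w*cos(2*w)/2 - 3*sin(2*w)/4.
Then F(pi/4) - F(0) = (-3/4) - (0) = -3/4.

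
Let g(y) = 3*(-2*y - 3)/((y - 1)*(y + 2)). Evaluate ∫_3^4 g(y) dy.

Factor the denominator: y**2 + y - 2 = (y + 2)(y - 1).
Partial fractions: 3*(-2*y - 3)/((y - 1)*(y + 2)) = -1/(y + 2) - 5/(y - 1).
An antiderivative is F(y) = -5*log(y - 1) - log(y + 2).
Then F(4) - F(3) = (-6*log(3) - log(2)) - (-5*log(2) - log(5)) = -6*log(3) + log(5) + 4*log(2).

-6*log(3) + log(5) + 4*log(2)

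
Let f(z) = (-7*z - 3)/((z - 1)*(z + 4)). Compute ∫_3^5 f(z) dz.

Factor the denominator: z**2 + 3*z - 4 = (z + 4)(z - 1).
Partial fractions: (-7*z - 3)/((z - 1)*(z + 4)) = -5/(z + 4) - 2/(z - 1).
An antiderivative is F(z) = -2*log(z - 1) - 5*log(z + 4).
Then F(5) - F(3) = (-10*log(3) - 4*log(2)) - (-5*log(7) - 2*log(2)) = -10*log(3) - 2*log(2) + 5*log(7).

-10*log(3) - 2*log(2) + 5*log(7)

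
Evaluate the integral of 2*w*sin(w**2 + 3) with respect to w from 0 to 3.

cos(3) - cos(12)

Let u = w**2 + 3, so du = 2*w dw. When w = 0, u = 3; when w = 3, u = 12.
The integral becomes ∫ sin(u) du from 3 to 12, with antiderivative -cos(u).
Back in w: F(w) = -cos(w**2 + 3).
Then F(3) - F(0) = (-cos(12)) - (-cos(3)) = cos(3) - cos(12).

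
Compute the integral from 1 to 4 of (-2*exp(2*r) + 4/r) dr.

An antiderivative is F(r) = -exp(2*r) + 4*log(r).
Then F(4) - F(1) = (-exp(8) + 8*log(2)) - (-exp(2)) = -exp(8) + 8*log(2) + exp(2).

-exp(8) + 8*log(2) + exp(2)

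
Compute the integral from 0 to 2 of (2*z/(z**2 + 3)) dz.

log(7/3)

Let u = z**2 + 3, so du = 2*z dz. When z = 0, u = 3; when z = 2, u = 7.
The integral becomes ∫ 1/u du from 3 to 7, with antiderivative log(u).
Back in z: F(z) = log(z**2 + 3).
Then F(2) - F(0) = (log(7)) - (log(3)) = log(7/3).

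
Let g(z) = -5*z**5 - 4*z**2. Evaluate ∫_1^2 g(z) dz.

By the power rule, an antiderivative is F(z) = -5*z**6/6 - 4*z**3/3.
Then F(2) - F(1) = (-64) - (-13/6) = -371/6.

-371/6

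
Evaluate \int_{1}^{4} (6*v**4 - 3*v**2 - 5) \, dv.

By the power rule, an antiderivative is F(v) = 6*v**5/5 - v**3 - 5*v.
Then F(4) - F(1) = (5724/5) - (-24/5) = 5748/5.

5748/5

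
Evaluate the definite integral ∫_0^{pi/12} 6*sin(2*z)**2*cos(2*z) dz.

Let u = sin(2*z), so du = 2*cos(2*z) dz. When z = 0, u = 0; when z = pi/12, u = 1/2.
The integral becomes 3·∫ u**2 du from 0 to 1/2, with antiderivative u**3.
Back in z: F(z) = sin(2*z)**3.
Then F(pi/12) - F(0) = (1/8) - (0) = 1/8.

1/8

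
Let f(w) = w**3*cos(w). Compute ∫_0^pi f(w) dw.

Integrate by parts 3 times (u = w^3, dv = cos(w) dw).
An antiderivative is F(w) = w**3*sin(w) + 3*w**2*cos(w) - 6*w*sin(w) - 6*cos(w).
Then F(pi) - F(0) = (6 - 3*pi**2) - (-6) = 12 - 3*pi**2.

12 - 3*pi**2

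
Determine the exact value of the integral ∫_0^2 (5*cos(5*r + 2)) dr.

Let u = 5*r + 2, so du = 5 dr. When r = 0, u = 2; when r = 2, u = 12.
The integral becomes ∫ cos(u) du from 2 to 12, with antiderivative sin(u).
Back in r: F(r) = sin(5*r + 2).
Then F(2) - F(0) = (sin(12)) - (sin(2)) = -sin(2) + sin(12).

-sin(2) + sin(12)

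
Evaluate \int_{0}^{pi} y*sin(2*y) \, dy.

-pi/2

Integrate by parts once (u = y, dv = sin(2*y) dy).
An antiderivative is F(y) = -y*cos(2*y)/2 + sin(2*y)/4.
Then F(pi) - F(0) = (-pi/2) - (0) = -pi/2.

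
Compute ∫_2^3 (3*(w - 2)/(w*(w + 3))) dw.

Factor the denominator: w**2 + 3*w = (w + 3)w.
Partial fractions: 3*(w - 2)/(w*(w + 3)) = 5/(w + 3) - 2/w.
An antiderivative is F(w) = -2*log(w) + 5*log(w + 3).
Then F(3) - F(2) = (3*log(3) + 5*log(2)) - (-2*log(2) + 5*log(5)) = -5*log(5) + 3*log(3) + 7*log(2).

-5*log(5) + 3*log(3) + 7*log(2)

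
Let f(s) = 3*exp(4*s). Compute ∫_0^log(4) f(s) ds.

Let u = exp(s), so du = exp(s) ds. When s = 0, u = 1; when s = log(4), u = 4.
The integral becomes 3·∫ u**3 du from 1 to 4, with antiderivative 3*u**4/4.
Back in s: F(s) = 3*exp(4*s)/4.
Then F(log(4)) - F(0) = (192) - (3/4) = 765/4.

765/4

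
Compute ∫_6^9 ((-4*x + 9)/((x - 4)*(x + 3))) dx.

-5*log(2) - log(5) + 3*log(3)

Factor the denominator: x**2 - x - 12 = (x + 3)(x - 4).
Partial fractions: (-4*x + 9)/((x - 4)*(x + 3)) = -3/(x + 3) - 1/(x - 4).
An antiderivative is F(x) = -log(x - 4) - 3*log(x + 3).
Then F(9) - F(6) = (-6*log(2) - 3*log(3) - log(5)) - (-6*log(3) - log(2)) = -5*log(2) - log(5) + 3*log(3).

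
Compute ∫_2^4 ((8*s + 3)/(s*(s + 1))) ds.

Factor the denominator: s**2 + s = (s + 1)s.
Partial fractions: (8*s + 3)/(s*(s + 1)) = 5/(s + 1) + 3/s.
An antiderivative is F(s) = 3*log(s) + 5*log(s + 1).
Then F(4) - F(2) = (6*log(2) + 5*log(5)) - (3*log(2) + 5*log(3)) = -5*log(3) + 3*log(2) + 5*log(5).

-5*log(3) + 3*log(2) + 5*log(5)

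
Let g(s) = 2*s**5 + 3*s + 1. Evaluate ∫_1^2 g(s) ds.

By the power rule, an antiderivative is F(s) = s**6/3 + 3*s**2/2 + s.
Then F(2) - F(1) = (88/3) - (17/6) = 53/2.

53/2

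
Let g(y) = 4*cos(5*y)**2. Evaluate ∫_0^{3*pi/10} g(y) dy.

3*pi/5

Use the identity cos^2(5*y) = (1 + cos(10*y))/2.
An antiderivative is F(y) = 2*y + sin(10*y)/5.
Then F(3*pi/10) - F(0) = (3*pi/5) - (0) = 3*pi/5.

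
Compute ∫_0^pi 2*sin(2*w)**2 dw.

pi

Use the identity sin^2(2*w) = (1 - cos(4*w))/2.
An antiderivative is F(w) = w - sin(4*w)/4.
Then F(pi) - F(0) = (pi) - (0) = pi.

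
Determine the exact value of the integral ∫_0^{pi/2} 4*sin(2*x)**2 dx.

pi

Use the identity sin^2(2*x) = (1 - cos(4*x))/2.
An antiderivative is F(x) = 2*x - sin(4*x)/2.
Then F(pi/2) - F(0) = (pi) - (0) = pi.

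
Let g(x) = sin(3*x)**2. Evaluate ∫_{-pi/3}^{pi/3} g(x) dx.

pi/3

Use the identity sin^2(3*x) = (1 - cos(6*x))/2.
An antiderivative is F(x) = x/2 - sin(6*x)/12.
Then F(pi/3) - F(-pi/3) = (pi/6) - (-pi/6) = pi/3.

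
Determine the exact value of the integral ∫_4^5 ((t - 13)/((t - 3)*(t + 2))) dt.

Factor the denominator: t**2 - t - 6 = (t + 2)(t - 3).
Partial fractions: (t - 13)/((t - 3)*(t + 2)) = 3/(t + 2) - 2/(t - 3).
An antiderivative is F(t) = -2*log(t - 3) + 3*log(t + 2).
Then F(5) - F(4) = (-2*log(2) + 3*log(7)) - (3*log(2) + 3*log(3)) = -5*log(2) - 3*log(3) + 3*log(7).

-5*log(2) - 3*log(3) + 3*log(7)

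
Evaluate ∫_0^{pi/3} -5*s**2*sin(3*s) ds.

20/27 - 5*pi**2/27

Integrate by parts twice (u = s^2, dv = -5*sin(3*s) ds).
An antiderivative is F(s) = 5*s**2*cos(3*s)/3 - 10*s*sin(3*s)/9 - 10*cos(3*s)/27.
Then F(pi/3) - F(0) = (10/27 - 5*pi**2/27) - (-10/27) = 20/27 - 5*pi**2/27.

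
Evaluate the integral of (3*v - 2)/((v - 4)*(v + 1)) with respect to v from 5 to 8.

Factor the denominator: v**2 - 3*v - 4 = (v + 1)(v - 4).
Partial fractions: (3*v - 2)/((v - 4)*(v + 1)) = 1/(v + 1) + 2/(v - 4).
An antiderivative is F(v) = 2*log(v - 4) + log(v + 1).
Then F(8) - F(5) = (2*log(3) + 4*log(2)) - (log(6)) = log(24).

log(24)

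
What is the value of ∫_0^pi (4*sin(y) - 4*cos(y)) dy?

8

An antiderivative is F(y) = -4*sin(y) - 4*cos(y).
Then F(pi) - F(0) = (4) - (-4) = 8.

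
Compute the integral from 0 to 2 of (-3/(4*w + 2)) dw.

An antiderivative is F(w) = -3*log(4*w + 2)/4.
Then F(2) - F(0) = (-3*log(10)/4) - (-3*log(2)/4) = -3*log(5)/4.

-3*log(5)/4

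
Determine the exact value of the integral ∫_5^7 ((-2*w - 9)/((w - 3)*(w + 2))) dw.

Factor the denominator: w**2 - w - 6 = (w + 2)(w - 3).
Partial fractions: (-2*w - 9)/((w - 3)*(w + 2)) = 1/(w + 2) - 3/(w - 3).
An antiderivative is F(w) = -3*log(w - 3) + log(w + 2).
Then F(7) - F(5) = (log(9/64)) - (log(7/8)) = log(9/56).

log(9/56)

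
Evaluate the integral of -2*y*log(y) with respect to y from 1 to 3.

Integrate by parts once (u = ln y, dv = -2*y dy).
An antiderivative is F(y) = -y**2*(2*log(y) - 1)/2.
Then F(3) - F(1) = (9/2 - 9*log(3)) - (1/2) = 4 - 9*log(3).

4 - 9*log(3)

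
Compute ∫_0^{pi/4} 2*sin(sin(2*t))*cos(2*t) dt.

1 - cos(1)

Let u = sin(2*t), so du = 2*cos(2*t) dt. When t = 0, u = 0; when t = pi/4, u = 1.
The integral becomes ∫ sin(u) du from 0 to 1, with antiderivative -cos(u).
Back in t: F(t) = -cos(sin(2*t)).
Then F(pi/4) - F(0) = (-cos(1)) - (-1) = 1 - cos(1).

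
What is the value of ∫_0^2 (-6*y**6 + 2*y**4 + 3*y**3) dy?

By the power rule, an antiderivative is F(y) = -6*y**7/7 + 2*y**5/5 + 3*y**4/4.
Then F(2) - F(0) = (-2972/35) - (0) = -2972/35.

-2972/35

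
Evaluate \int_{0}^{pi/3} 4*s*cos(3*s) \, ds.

-8/9

Integrate by parts once (u = s, dv = 4*cos(3*s) ds).
An antiderivative is F(s) = 4*s*sin(3*s)/3 + 4*cos(3*s)/9.
Then F(pi/3) - F(0) = (-4/9) - (4/9) = -8/9.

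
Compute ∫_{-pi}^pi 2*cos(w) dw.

An antiderivative is F(w) = 2*sin(w).
Then F(pi) - F(-pi) = (0) - (0) = 0.

0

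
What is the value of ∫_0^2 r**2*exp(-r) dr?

2 - 10*exp(-2)

Integrate by parts twice (u = r^2, dv = exp(-r) dr).
An antiderivative is F(r) = (-r**2 - 2*r - 2)*exp(-r).
Then F(2) - F(0) = (-10*exp(-2)) - (-2) = 2 - 10*exp(-2).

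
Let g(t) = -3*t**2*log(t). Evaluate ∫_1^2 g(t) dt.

Integrate by parts once (u = ln t, dv = -3*t**2 dt).
An antiderivative is F(t) = -t**3*(3*log(t) - 1)/3.
Then F(2) - F(1) = (8/3 - 8*log(2)) - (1/3) = 7/3 - 8*log(2).

7/3 - 8*log(2)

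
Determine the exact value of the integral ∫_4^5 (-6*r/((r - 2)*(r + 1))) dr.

-6*log(3) + 2*log(2) + 2*log(5)

Factor the denominator: r**2 - r - 2 = (r + 1)(r - 2).
Partial fractions: -6*r/((r - 2)*(r + 1)) = -2/(r + 1) - 4/(r - 2).
An antiderivative is F(r) = -4*log(r - 2) - 2*log(r + 1).
Then F(5) - F(4) = (-6*log(3) - 2*log(2)) - (-2*log(5) - 4*log(2)) = -6*log(3) + 2*log(2) + 2*log(5).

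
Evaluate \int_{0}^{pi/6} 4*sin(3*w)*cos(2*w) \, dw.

Use the identity sin(3*w)cos(2*w) = [sin(5*w) + sin(w)]/2.
An antiderivative is F(w) = -2*cos(w) - 2*cos(5*w)/5.
Then F(pi/6) - F(0) = (-4*sqrt(3)/5) - (-12/5) = 12/5 - 4*sqrt(3)/5.

12/5 - 4*sqrt(3)/5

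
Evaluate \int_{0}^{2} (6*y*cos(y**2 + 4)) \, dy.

Let u = y**2 + 4, so du = 2*y dy. When y = 0, u = 4; when y = 2, u = 8.
The integral becomes 3·∫ cos(u) du from 4 to 8, with antiderivative 3*sin(u).
Back in y: F(y) = 3*sin(y**2 + 4).
Then F(2) - F(0) = (3*sin(8)) - (3*sin(4)) = -3*sin(4) + 3*sin(8).

-3*sin(4) + 3*sin(8)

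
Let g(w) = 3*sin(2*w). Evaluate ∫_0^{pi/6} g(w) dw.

An antiderivative is F(w) = -3*cos(2*w)/2.
Then F(pi/6) - F(0) = (-3/4) - (-3/2) = 3/4.

3/4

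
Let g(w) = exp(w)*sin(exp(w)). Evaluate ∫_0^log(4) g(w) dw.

Let u = exp(w), so du = exp(w) dw. When w = 0, u = 1; when w = log(4), u = 4.
The integral becomes ∫ sin(u) du from 1 to 4, with antiderivative -cos(u).
Back in w: F(w) = -cos(exp(w)).
Then F(log(4)) - F(0) = (-cos(4)) - (-cos(1)) = cos(1) - cos(4).

cos(1) - cos(4)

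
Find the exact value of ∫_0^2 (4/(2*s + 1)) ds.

log(25)

An antiderivative is F(s) = 2*log(2*s + 1).
Then F(2) - F(0) = (log(25)) - (0) = log(25).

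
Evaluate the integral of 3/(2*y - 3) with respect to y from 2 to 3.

An antiderivative is F(y) = 3*log(2*y - 3)/2.
Then F(3) - F(2) = (3*log(3)/2) - (0) = 3*log(3)/2.

3*log(3)/2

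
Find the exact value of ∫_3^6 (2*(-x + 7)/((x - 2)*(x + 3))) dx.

Factor the denominator: x**2 + x - 6 = (x + 3)(x - 2).
Partial fractions: 2*(-x + 7)/((x - 2)*(x + 3)) = -4/(x + 3) + 2/(x - 2).
An antiderivative is F(x) = 2*log(x - 2) - 4*log(x + 3).
Then F(6) - F(3) = (-8*log(3) + 4*log(2)) - (-4*log(3) - 4*log(2)) = -4*log(3) + 8*log(2).

-4*log(3) + 8*log(2)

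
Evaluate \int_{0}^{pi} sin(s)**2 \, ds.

Use the identity sin^2(s) = (1 - cos(2*s))/2.
An antiderivative is F(s) = s/2 - sin(2*s)/4.
Then F(pi) - F(0) = (pi/2) - (0) = pi/2.

pi/2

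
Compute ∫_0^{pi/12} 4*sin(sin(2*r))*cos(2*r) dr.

2 - 2*cos(1/2)

Let u = sin(2*r), so du = 2*cos(2*r) dr. When r = 0, u = 0; when r = pi/12, u = 1/2.
The integral becomes 2·∫ sin(u) du from 0 to 1/2, with antiderivative -2*cos(u).
Back in r: F(r) = -2*cos(sin(2*r)).
Then F(pi/12) - F(0) = (-2*cos(1/2)) - (-2) = 2 - 2*cos(1/2).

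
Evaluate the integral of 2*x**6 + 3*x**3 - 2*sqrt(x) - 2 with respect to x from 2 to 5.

-20*sqrt(5)/3 + 8*sqrt(2)/3 + 636597/28

By the power rule, an antiderivative is F(x) = 2*x**7/7 + 3*x**4/4 - 4*x**(3/2)/3 - 2*x.
Then F(5) - F(2) = (637845/28 - 20*sqrt(5)/3) - (312/7 - 8*sqrt(2)/3) = -20*sqrt(5)/3 + 8*sqrt(2)/3 + 636597/28.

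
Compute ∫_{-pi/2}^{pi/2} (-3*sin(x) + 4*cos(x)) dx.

An antiderivative is F(x) = 4*sin(x) + 3*cos(x).
Then F(pi/2) - F(-pi/2) = (4) - (-4) = 8.

8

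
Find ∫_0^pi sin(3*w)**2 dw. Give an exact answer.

Use the identity sin^2(3*w) = (1 - cos(6*w))/2.
An antiderivative is F(w) = w/2 - sin(6*w)/12.
Then F(pi) - F(0) = (pi/2) - (0) = pi/2.

pi/2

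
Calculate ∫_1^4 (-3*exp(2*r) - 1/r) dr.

-3*exp(8)/2 - log(4) + 3*exp(2)/2

An antiderivative is F(r) = -3*exp(2*r)/2 - log(r).
Then F(4) - F(1) = (-3*exp(8)/2 - log(4)) - (-3*exp(2)/2) = -3*exp(8)/2 - log(4) + 3*exp(2)/2.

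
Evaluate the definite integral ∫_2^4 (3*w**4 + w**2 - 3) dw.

By the power rule, an antiderivative is F(w) = 3*w**5/5 + w**3/3 - 3*w.
Then F(4) - F(2) = (9356/15) - (238/15) = 9118/15.

9118/15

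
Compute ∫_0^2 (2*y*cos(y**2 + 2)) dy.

-sin(2) + sin(6)

Let u = y**2 + 2, so du = 2*y dy. When y = 0, u = 2; when y = 2, u = 6.
The integral becomes ∫ cos(u) du from 2 to 6, with antiderivative sin(u).
Back in y: F(y) = sin(y**2 + 2).
Then F(2) - F(0) = (sin(6)) - (sin(2)) = -sin(2) + sin(6).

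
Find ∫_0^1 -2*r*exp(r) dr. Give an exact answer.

-2

Integrate by parts once (u = r, dv = -2*exp(r) dr).
An antiderivative is F(r) = (-2*r + 2)*exp(r).
Then F(1) - F(0) = (0) - (2) = -2.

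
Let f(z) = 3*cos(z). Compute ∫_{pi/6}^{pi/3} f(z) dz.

-3/2 + 3*sqrt(3)/2

An antiderivative is F(z) = 3*sin(z).
Then F(pi/3) - F(pi/6) = (3*sqrt(3)/2) - (3/2) = -3/2 + 3*sqrt(3)/2.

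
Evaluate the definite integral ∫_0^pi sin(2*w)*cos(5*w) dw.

-4/21

Use the identity sin(2*w)cos(5*w) = [sin(7*w) + sin(-3*w)]/2.
An antiderivative is F(w) = cos(3*w)/6 - cos(7*w)/14.
Then F(pi) - F(0) = (-2/21) - (2/21) = -4/21.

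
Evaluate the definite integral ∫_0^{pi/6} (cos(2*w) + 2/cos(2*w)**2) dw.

An antiderivative is F(w) = sin(2*w)/2 + tan(2*w).
Then F(pi/6) - F(0) = (5*sqrt(3)/4) - (0) = 5*sqrt(3)/4.

5*sqrt(3)/4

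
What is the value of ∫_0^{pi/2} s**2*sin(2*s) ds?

-1/2 + pi**2/8

Integrate by parts twice (u = s^2, dv = sin(2*s) ds).
An antiderivative is F(s) = -s**2*cos(2*s)/2 + s*sin(2*s)/2 + cos(2*s)/4.
Then F(pi/2) - F(0) = (-1/4 + pi**2/8) - (1/4) = -1/2 + pi**2/8.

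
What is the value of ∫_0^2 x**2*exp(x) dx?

-2 + 2*exp(2)

Integrate by parts twice (u = x^2, dv = exp(x) dx).
An antiderivative is F(x) = (x**2 - 2*x + 2)*exp(x).
Then F(2) - F(0) = (2*exp(2)) - (2) = -2 + 2*exp(2).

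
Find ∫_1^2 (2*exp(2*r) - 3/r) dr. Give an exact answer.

An antiderivative is F(r) = exp(2*r) - 3*log(r).
Then F(2) - F(1) = (-log(8) + exp(4)) - (exp(2)) = -exp(2) - log(8) + exp(4).

-exp(2) - log(8) + exp(4)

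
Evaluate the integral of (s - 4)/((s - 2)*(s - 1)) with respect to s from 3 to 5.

log(8/9)

Factor the denominator: s**2 - 3*s + 2 = (s - 1)(s - 2).
Partial fractions: (s - 4)/((s - 2)*(s - 1)) = 3/(s - 1) - 2/(s - 2).
An antiderivative is F(s) = -2*log(s - 2) + 3*log(s - 1).
Then F(5) - F(3) = (log(64/9)) - (log(8)) = log(8/9).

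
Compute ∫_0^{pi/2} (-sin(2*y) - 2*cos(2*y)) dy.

-1

An antiderivative is F(y) = -sin(2*y) + cos(2*y)/2.
Then F(pi/2) - F(0) = (-1/2) - (1/2) = -1.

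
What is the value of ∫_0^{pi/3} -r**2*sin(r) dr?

Integrate by parts twice (u = r^2, dv = -sin(r) dr).
An antiderivative is F(r) = r**2*cos(r) - 2*r*sin(r) - 2*cos(r).
Then F(pi/3) - F(0) = (-sqrt(3)*pi/3 - 1 + pi**2/18) - (-2) = -sqrt(3)*pi/3 + pi**2/18 + 1.

-sqrt(3)*pi/3 + pi**2/18 + 1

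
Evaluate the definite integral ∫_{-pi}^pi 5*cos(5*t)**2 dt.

Use the identity cos^2(5*t) = (1 + cos(10*t))/2.
An antiderivative is F(t) = 5*t/2 + sin(10*t)/4.
Then F(pi) - F(-pi) = (5*pi/2) - (-5*pi/2) = 5*pi.

5*pi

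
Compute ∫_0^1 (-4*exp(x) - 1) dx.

An antiderivative is F(x) = -x - 4*exp(x).
Then F(1) - F(0) = (-4*E - 1) - (-4) = 3 - 4*E.

3 - 4*E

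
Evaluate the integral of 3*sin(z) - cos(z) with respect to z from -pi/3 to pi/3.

An antiderivative is F(z) = -sin(z) - 3*cos(z).
Then F(pi/3) - F(-pi/3) = (-3/2 - sqrt(3)/2) - (-3/2 + sqrt(3)/2) = -sqrt(3).

-sqrt(3)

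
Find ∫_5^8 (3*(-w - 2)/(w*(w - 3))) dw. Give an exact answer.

-7*log(5) + 11*log(2)

Factor the denominator: w**2 - 3*w = w(w - 3).
Partial fractions: 3*(-w - 2)/(w*(w - 3)) = 2/w - 5/(w - 3).
An antiderivative is F(w) = 2*log(w) - 5*log(w - 3).
Then F(8) - F(5) = (-5*log(5) + 6*log(2)) - (log(25/32)) = -7*log(5) + 11*log(2).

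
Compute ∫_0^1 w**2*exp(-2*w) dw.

Integrate by parts twice (u = w^2, dv = exp(-2*w) dw).
An antiderivative is F(w) = (-2*w**2 - 2*w - 1)*exp(-2*w)/4.
Then F(1) - F(0) = (-5*exp(-2)/4) - (-1/4) = (-5 + exp(2))*exp(-2)/4.

(-5 + exp(2))*exp(-2)/4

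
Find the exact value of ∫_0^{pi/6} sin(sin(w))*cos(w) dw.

1 - cos(1/2)

Let u = sin(w), so du = cos(w) dw. When w = 0, u = 0; when w = pi/6, u = 1/2.
The integral becomes ∫ sin(u) du from 0 to 1/2, with antiderivative -cos(u).
Back in w: F(w) = -cos(sin(w)).
Then F(pi/6) - F(0) = (-cos(1/2)) - (-1) = 1 - cos(1/2).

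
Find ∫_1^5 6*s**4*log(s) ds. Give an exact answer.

Integrate by parts once (u = ln s, dv = 6*s**4 ds).
An antiderivative is F(s) = 6*s**5*(5*log(s) - 1)/25.
Then F(5) - F(1) = (-750 + 3750*log(5)) - (-6/25) = -18744/25 + 3750*log(5).

-18744/25 + 3750*log(5)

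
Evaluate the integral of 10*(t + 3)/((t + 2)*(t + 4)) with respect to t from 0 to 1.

Factor the denominator: t**2 + 6*t + 8 = (t + 4)(t + 2).
Partial fractions: 10*(t + 3)/((t + 2)*(t + 4)) = 5/(t + 4) + 5/(t + 2).
An antiderivative is F(t) = 5*log(t + 2) + 5*log(t + 4).
Then F(1) - F(0) = (5*log(3) + 5*log(5)) - (15*log(2)) = -15*log(2) + 5*log(3) + 5*log(5).

-15*log(2) + 5*log(3) + 5*log(5)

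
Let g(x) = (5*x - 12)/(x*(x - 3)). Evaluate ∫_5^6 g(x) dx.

Factor the denominator: x**2 - 3*x = x(x - 3).
Partial fractions: (5*x - 12)/(x*(x - 3)) = 4/x + 1/(x - 3).
An antiderivative is F(x) = 4*log(x) + log(x - 3).
Then F(6) - F(5) = (4*log(2) + 5*log(3)) - (log(2) + 4*log(5)) = -4*log(5) + 3*log(2) + 5*log(3).

-4*log(5) + 3*log(2) + 5*log(3)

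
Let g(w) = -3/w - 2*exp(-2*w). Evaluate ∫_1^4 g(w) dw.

An antiderivative is F(w) = -3*log(w) + exp(-2*w).
Then F(4) - F(1) = (-6*log(2) + exp(-8)) - (exp(-2)) = -6*log(2) - exp(-2) + exp(-8).

-6*log(2) - exp(-2) + exp(-8)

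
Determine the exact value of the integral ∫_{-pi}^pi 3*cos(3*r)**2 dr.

Use the identity cos^2(3*r) = (1 + cos(6*r))/2.
An antiderivative is F(r) = 3*r/2 + sin(6*r)/4.
Then F(pi) - F(-pi) = (3*pi/2) - (-3*pi/2) = 3*pi.

3*pi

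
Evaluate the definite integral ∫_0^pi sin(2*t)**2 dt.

pi/2

Use the identity sin^2(2*t) = (1 - cos(4*t))/2.
An antiderivative is F(t) = t/2 - sin(4*t)/8.
Then F(pi) - F(0) = (pi/2) - (0) = pi/2.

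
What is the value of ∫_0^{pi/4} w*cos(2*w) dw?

Integrate by parts once (u = w, dv = cos(2*w) dw).
An antiderivative is F(w) = w*sin(2*w)/2 + cos(2*w)/4.
Then F(pi/4) - F(0) = (pi/8) - (1/4) = -1/4 + pi/8.

-1/4 + pi/8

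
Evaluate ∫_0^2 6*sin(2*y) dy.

Let u = 2*y, so du = 2 dy. When y = 0, u = 0; when y = 2, u = 4.
The integral becomes 3·∫ sin(u) du from 0 to 4, with antiderivative -3*cos(u).
Back in y: F(y) = -3*cos(2*y).
Then F(2) - F(0) = (-3*cos(4)) - (-3) = 3 - 3*cos(4).

3 - 3*cos(4)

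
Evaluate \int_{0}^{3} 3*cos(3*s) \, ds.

Let u = 3*s, so du = 3 ds. When s = 0, u = 0; when s = 3, u = 9.
The integral becomes ∫ cos(u) du from 0 to 9, with antiderivative sin(u).
Back in s: F(s) = sin(3*s).
Then F(3) - F(0) = (sin(9)) - (0) = sin(9).

sin(9)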